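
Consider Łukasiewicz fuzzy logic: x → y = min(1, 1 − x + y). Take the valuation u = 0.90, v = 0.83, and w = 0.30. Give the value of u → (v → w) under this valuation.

0.57

v → w = min(1, 1 − 0.83 + 0.30) = min(1, 0.47) = 0.47
u → (v → w) = min(1, 1 − 0.90 + 0.47) = min(1, 0.57) = 0.57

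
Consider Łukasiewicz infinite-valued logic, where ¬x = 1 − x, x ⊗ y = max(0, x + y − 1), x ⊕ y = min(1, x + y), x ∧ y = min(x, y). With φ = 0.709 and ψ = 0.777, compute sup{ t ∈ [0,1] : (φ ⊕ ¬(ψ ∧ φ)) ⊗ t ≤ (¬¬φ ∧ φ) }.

ψ ∧ φ = min(0.777, 0.709) = 0.709
¬(ψ ∧ φ) = 1 − 0.709 = 0.291
φ ⊕ ¬(ψ ∧ φ) = min(1, 0.709 + 0.291) = min(1, 1.000) = 1.000
So the left factor is φ ⊕ ¬(ψ ∧ φ) = 1.000.
¬φ = 1 − 0.709 = 0.291
¬¬φ = 1 − 0.291 = 0.709
¬¬φ ∧ φ = min(0.709, 0.709) = 0.709
So the right-hand bound is ¬¬φ ∧ φ = 0.709.
The residuum of the Łukasiewicz t-norm gives the supremum: min(1, 1 − 1.000 + 0.709).
1 − 1.000 + 0.709 = 0.709, so t = min(1, 0.709) = 0.709.
Check: 1.000 ⊗ 0.709 = max(0, 0.709) = 0.709 ≤ 0.709.

0.709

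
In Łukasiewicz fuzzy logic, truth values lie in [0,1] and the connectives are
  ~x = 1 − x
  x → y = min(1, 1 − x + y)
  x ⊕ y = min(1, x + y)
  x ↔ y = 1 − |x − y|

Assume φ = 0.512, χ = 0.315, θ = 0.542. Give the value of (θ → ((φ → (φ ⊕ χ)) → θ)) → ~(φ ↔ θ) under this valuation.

0.030

φ ⊕ χ = min(1, 0.512 + 0.315) = min(1, 0.827) = 0.827
φ → (φ ⊕ χ) = min(1, 1 − 0.512 + 0.827) = min(1, 1.315) = 1.000
(φ → (φ ⊕ χ)) → θ = min(1, 1 − 1.000 + 0.542) = min(1, 0.542) = 0.542
θ → ((φ → (φ ⊕ χ)) → θ) = min(1, 1 − 0.542 + 0.542) = min(1, 1.000) = 1.000
φ ↔ θ = 1 − |0.512 − 0.542| = 1 − 0.030 = 0.970
~(φ ↔ θ) = 1 − 0.970 = 0.030
(θ → ((φ → (φ ⊕ χ)) → θ)) → ~(φ ↔ θ) = min(1, 1 − 1.000 + 0.030) = min(1, 0.030) = 0.030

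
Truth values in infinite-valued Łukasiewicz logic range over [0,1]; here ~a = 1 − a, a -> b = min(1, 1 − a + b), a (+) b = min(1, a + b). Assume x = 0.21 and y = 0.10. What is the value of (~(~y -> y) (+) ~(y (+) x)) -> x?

0.21

~y = 1 − 0.10 = 0.90
~y -> y = min(1, 1 − 0.90 + 0.10) = min(1, 0.20) = 0.20
~(~y -> y) = 1 − 0.20 = 0.80
y (+) x = min(1, 0.10 + 0.21) = min(1, 0.31) = 0.31
~(y (+) x) = 1 − 0.31 = 0.69
~(~y -> y) (+) ~(y (+) x) = min(1, 0.80 + 0.69) = min(1, 1.49) = 1.00
(~(~y -> y) (+) ~(y (+) x)) -> x = min(1, 1 − 1.00 + 0.21) = min(1, 0.21) = 0.21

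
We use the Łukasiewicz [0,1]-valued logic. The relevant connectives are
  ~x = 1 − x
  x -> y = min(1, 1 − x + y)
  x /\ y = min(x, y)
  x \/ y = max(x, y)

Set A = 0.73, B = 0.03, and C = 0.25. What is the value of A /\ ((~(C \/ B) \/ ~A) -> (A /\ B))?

0.28

C \/ B = max(0.25, 0.03) = 0.25
~(C \/ B) = 1 − 0.25 = 0.75
~A = 1 − 0.73 = 0.27
~(C \/ B) \/ ~A = max(0.75, 0.27) = 0.75
A /\ B = min(0.73, 0.03) = 0.03
(~(C \/ B) \/ ~A) -> (A /\ B) = min(1, 1 − 0.75 + 0.03) = min(1, 0.28) = 0.28
A /\ ((~(C \/ B) \/ ~A) -> (A /\ B)) = min(0.73, 0.28) = 0.28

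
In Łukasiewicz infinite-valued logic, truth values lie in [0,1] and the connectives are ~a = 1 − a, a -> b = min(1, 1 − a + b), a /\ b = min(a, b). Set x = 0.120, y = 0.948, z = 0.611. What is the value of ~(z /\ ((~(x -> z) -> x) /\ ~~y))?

0.389

x -> z = min(1, 1 − 0.120 + 0.611) = min(1, 1.491) = 1.000
~(x -> z) = 1 − 1.000 = 0.000
~(x -> z) -> x = min(1, 1 − 0.000 + 0.120) = min(1, 1.120) = 1.000
~y = 1 − 0.948 = 0.052
~~y = 1 − 0.052 = 0.948
(~(x -> z) -> x) /\ ~~y = min(1.000, 0.948) = 0.948
z /\ ((~(x -> z) -> x) /\ ~~y) = min(0.611, 0.948) = 0.611
~(z /\ ((~(x -> z) -> x) /\ ~~y)) = 1 − 0.611 = 0.389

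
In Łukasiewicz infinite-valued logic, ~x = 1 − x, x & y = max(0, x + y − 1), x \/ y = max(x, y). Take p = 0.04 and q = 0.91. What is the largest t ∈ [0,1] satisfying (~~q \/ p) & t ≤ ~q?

0.18

~q = 1 − 0.91 = 0.09
~~q = 1 − 0.09 = 0.91
~~q \/ p = max(0.91, 0.04) = 0.91
So the left factor is ~~q \/ p = 0.91.
So the right-hand bound is ~q = 0.09.
The residuum of the Łukasiewicz t-norm gives the supremum: min(1, 1 − 0.91 + 0.09).
1 − 0.91 + 0.09 = 0.18, so t = min(1, 0.18) = 0.18.
Check: 0.91 & 0.18 = max(0, 0.09) = 0.09 ≤ 0.09.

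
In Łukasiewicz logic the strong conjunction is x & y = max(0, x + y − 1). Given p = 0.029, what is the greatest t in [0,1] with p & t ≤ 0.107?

The residuum of the Łukasiewicz t-norm gives the supremum: min(1, 1 − 0.029 + 0.107).
1 − 0.029 + 0.107 = 1.078, so t = min(1, 1.078) = 1.000.
Check: 0.029 & 1.000 = max(0, 0.029) = 0.029 ≤ 0.107.

1.000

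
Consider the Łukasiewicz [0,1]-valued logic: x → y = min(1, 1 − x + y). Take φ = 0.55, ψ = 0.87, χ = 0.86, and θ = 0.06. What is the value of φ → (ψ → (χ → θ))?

χ → θ = min(1, 1 − 0.86 + 0.06) = min(1, 0.20) = 0.20
ψ → (χ → θ) = min(1, 1 − 0.87 + 0.20) = min(1, 0.33) = 0.33
φ → (ψ → (χ → θ)) = min(1, 1 − 0.55 + 0.33) = min(1, 0.78) = 0.78

0.78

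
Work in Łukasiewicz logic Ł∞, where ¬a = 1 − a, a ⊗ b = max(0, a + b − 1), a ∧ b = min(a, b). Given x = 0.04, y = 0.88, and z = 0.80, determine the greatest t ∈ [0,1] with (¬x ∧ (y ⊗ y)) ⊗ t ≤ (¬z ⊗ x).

¬x = 1 − 0.04 = 0.96
y ⊗ y = max(0, 0.88 + 0.88 − 1) = max(0, 0.76) = 0.76
¬x ∧ (y ⊗ y) = min(0.96, 0.76) = 0.76
So the left factor is ¬x ∧ (y ⊗ y) = 0.76.
¬z = 1 − 0.80 = 0.20
¬z ⊗ x = max(0, 0.20 + 0.04 − 1) = max(0, -0.76) = 0.00
So the right-hand bound is ¬z ⊗ x = 0.00.
The residuum of the Łukasiewicz t-norm gives the supremum: min(1, 1 − 0.76 + 0.00).
1 − 0.76 + 0.00 = 0.24, so t = min(1, 0.24) = 0.24.
Check: 0.76 ⊗ 0.24 = max(0, 0.00) = 0.00 ≤ 0.00.

0.24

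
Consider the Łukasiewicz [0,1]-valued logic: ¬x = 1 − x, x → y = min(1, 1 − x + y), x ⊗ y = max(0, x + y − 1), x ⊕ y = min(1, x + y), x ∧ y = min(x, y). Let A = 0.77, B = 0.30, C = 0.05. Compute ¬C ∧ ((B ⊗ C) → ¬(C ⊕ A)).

¬C = 1 − 0.05 = 0.95
B ⊗ C = max(0, 0.30 + 0.05 − 1) = max(0, -0.65) = 0.00
C ⊕ A = min(1, 0.05 + 0.77) = min(1, 0.82) = 0.82
¬(C ⊕ A) = 1 − 0.82 = 0.18
(B ⊗ C) → ¬(C ⊕ A) = min(1, 1 − 0.00 + 0.18) = min(1, 1.18) = 1.00
¬C ∧ ((B ⊗ C) → ¬(C ⊕ A)) = min(0.95, 1.00) = 0.95

0.95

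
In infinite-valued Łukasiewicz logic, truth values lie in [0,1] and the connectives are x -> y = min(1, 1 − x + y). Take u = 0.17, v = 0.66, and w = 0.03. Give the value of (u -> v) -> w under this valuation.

0.03

u -> v = min(1, 1 − 0.17 + 0.66) = min(1, 1.49) = 1.00
(u -> v) -> w = min(1, 1 − 1.00 + 0.03) = min(1, 0.03) = 0.03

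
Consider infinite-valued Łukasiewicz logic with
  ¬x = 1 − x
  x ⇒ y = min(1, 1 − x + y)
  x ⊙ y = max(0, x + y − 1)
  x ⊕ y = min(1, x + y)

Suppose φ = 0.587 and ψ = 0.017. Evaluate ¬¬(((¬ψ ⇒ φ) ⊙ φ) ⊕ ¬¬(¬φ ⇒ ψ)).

¬ψ = 1 − 0.017 = 0.983
¬ψ ⇒ φ = min(1, 1 − 0.983 + 0.587) = min(1, 0.604) = 0.604
(¬ψ ⇒ φ) ⊙ φ = max(0, 0.604 + 0.587 − 1) = max(0, 0.191) = 0.191
¬φ = 1 − 0.587 = 0.413
¬φ ⇒ ψ = min(1, 1 − 0.413 + 0.017) = min(1, 0.604) = 0.604
¬(¬φ ⇒ ψ) = 1 − 0.604 = 0.396
¬¬(¬φ ⇒ ψ) = 1 − 0.396 = 0.604
((¬ψ ⇒ φ) ⊙ φ) ⊕ ¬¬(¬φ ⇒ ψ) = min(1, 0.191 + 0.604) = min(1, 0.795) = 0.795
¬(((¬ψ ⇒ φ) ⊙ φ) ⊕ ¬¬(¬φ ⇒ ψ)) = 1 − 0.795 = 0.205
¬¬(((¬ψ ⇒ φ) ⊙ φ) ⊕ ¬¬(¬φ ⇒ ψ)) = 1 − 0.205 = 0.795

0.795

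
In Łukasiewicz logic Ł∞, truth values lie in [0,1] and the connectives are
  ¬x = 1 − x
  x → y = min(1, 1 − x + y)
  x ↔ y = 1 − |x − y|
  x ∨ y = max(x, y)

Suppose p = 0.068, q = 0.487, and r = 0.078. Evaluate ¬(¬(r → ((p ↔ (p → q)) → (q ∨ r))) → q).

0.000

p → q = min(1, 1 − 0.068 + 0.487) = min(1, 1.419) = 1.000
p ↔ (p → q) = 1 − |0.068 − 1.000| = 1 − 0.932 = 0.068
q ∨ r = max(0.487, 0.078) = 0.487
(p ↔ (p → q)) → (q ∨ r) = min(1, 1 − 0.068 + 0.487) = min(1, 1.419) = 1.000
r → ((p ↔ (p → q)) → (q ∨ r)) = min(1, 1 − 0.078 + 1.000) = min(1, 1.922) = 1.000
¬(r → ((p ↔ (p → q)) → (q ∨ r))) = 1 − 1.000 = 0.000
¬(r → ((p ↔ (p → q)) → (q ∨ r))) → q = min(1, 1 − 0.000 + 0.487) = min(1, 1.487) = 1.000
¬(¬(r → ((p ↔ (p → q)) → (q ∨ r))) → q) = 1 − 1.000 = 0.000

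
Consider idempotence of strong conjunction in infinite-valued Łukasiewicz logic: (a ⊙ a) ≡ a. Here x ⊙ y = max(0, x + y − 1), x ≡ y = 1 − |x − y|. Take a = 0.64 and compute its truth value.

0.64

a ⊙ a = max(0, 0.64 + 0.64 − 1) = max(0, 0.28) = 0.28
(a ⊙ a) ≡ a = 1 − |0.28 − 0.64| = 1 − 0.36 = 0.64
(The value 0.64 < 1 shows this instance is not satisfied; fails in Ł∞ since a ⊗ a = max(0, 2a−1) ≠ a in general.)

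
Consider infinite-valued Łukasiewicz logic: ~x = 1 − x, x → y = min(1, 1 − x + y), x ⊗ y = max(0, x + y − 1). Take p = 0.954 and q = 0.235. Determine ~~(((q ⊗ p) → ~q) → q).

0.235

q ⊗ p = max(0, 0.235 + 0.954 − 1) = max(0, 0.189) = 0.189
~q = 1 − 0.235 = 0.765
(q ⊗ p) → ~q = min(1, 1 − 0.189 + 0.765) = min(1, 1.576) = 1.000
((q ⊗ p) → ~q) → q = min(1, 1 − 1.000 + 0.235) = min(1, 0.235) = 0.235
~(((q ⊗ p) → ~q) → q) = 1 − 0.235 = 0.765
~~(((q ⊗ p) → ~q) → q) = 1 − 0.765 = 0.235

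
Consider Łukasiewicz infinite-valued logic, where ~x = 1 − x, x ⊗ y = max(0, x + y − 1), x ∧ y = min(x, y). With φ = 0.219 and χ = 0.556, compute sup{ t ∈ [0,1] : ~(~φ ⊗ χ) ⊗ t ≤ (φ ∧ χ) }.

~φ = 1 − 0.219 = 0.781
~φ ⊗ χ = max(0, 0.781 + 0.556 − 1) = max(0, 0.337) = 0.337
~(~φ ⊗ χ) = 1 − 0.337 = 0.663
So the left factor is ~(~φ ⊗ χ) = 0.663.
φ ∧ χ = min(0.219, 0.556) = 0.219
So the right-hand bound is φ ∧ χ = 0.219.
The residuum of the Łukasiewicz t-norm gives the supremum: min(1, 1 − 0.663 + 0.219).
1 − 0.663 + 0.219 = 0.556, so t = min(1, 0.556) = 0.556.
Check: 0.663 ⊗ 0.556 = max(0, 0.219) = 0.219 ≤ 0.219.

0.556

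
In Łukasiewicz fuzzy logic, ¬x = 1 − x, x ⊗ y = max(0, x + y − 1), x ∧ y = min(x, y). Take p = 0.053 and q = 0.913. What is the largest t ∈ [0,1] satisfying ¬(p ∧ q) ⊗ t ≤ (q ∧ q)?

p ∧ q = min(0.053, 0.913) = 0.053
¬(p ∧ q) = 1 − 0.053 = 0.947
So the left factor is ¬(p ∧ q) = 0.947.
q ∧ q = min(0.913, 0.913) = 0.913
So the right-hand bound is q ∧ q = 0.913.
The residuum of the Łukasiewicz t-norm gives the supremum: min(1, 1 − 0.947 + 0.913).
1 − 0.947 + 0.913 = 0.966, so t = min(1, 0.966) = 0.966.
Check: 0.947 ⊗ 0.966 = max(0, 0.913) = 0.913 ≤ 0.913.

0.966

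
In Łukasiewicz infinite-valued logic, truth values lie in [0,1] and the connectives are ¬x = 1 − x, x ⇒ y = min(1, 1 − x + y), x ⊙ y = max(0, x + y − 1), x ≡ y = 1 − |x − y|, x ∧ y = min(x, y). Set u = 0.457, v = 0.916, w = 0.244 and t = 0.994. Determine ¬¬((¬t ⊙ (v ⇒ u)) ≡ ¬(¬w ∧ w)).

0.244

¬t = 1 − 0.994 = 0.006
v ⇒ u = min(1, 1 − 0.916 + 0.457) = min(1, 0.541) = 0.541
¬t ⊙ (v ⇒ u) = max(0, 0.006 + 0.541 − 1) = max(0, -0.453) = 0.000
¬w = 1 − 0.244 = 0.756
¬w ∧ w = min(0.756, 0.244) = 0.244
¬(¬w ∧ w) = 1 − 0.244 = 0.756
(¬t ⊙ (v ⇒ u)) ≡ ¬(¬w ∧ w) = 1 − |0.000 − 0.756| = 1 − 0.756 = 0.244
¬((¬t ⊙ (v ⇒ u)) ≡ ¬(¬w ∧ w)) = 1 − 0.244 = 0.756
¬¬((¬t ⊙ (v ⇒ u)) ≡ ¬(¬w ∧ w)) = 1 − 0.756 = 0.244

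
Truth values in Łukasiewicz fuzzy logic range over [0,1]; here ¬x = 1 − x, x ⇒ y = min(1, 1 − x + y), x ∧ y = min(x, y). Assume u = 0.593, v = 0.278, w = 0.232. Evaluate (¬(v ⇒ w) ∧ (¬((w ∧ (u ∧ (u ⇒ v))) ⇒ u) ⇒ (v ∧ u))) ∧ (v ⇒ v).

0.046

v ⇒ w = min(1, 1 − 0.278 + 0.232) = min(1, 0.954) = 0.954
¬(v ⇒ w) = 1 − 0.954 = 0.046
u ⇒ v = min(1, 1 − 0.593 + 0.278) = min(1, 0.685) = 0.685
u ∧ (u ⇒ v) = min(0.593, 0.685) = 0.593
w ∧ (u ∧ (u ⇒ v)) = min(0.232, 0.593) = 0.232
(w ∧ (u ∧ (u ⇒ v))) ⇒ u = min(1, 1 − 0.232 + 0.593) = min(1, 1.361) = 1.000
¬((w ∧ (u ∧ (u ⇒ v))) ⇒ u) = 1 − 1.000 = 0.000
v ∧ u = min(0.278, 0.593) = 0.278
¬((w ∧ (u ∧ (u ⇒ v))) ⇒ u) ⇒ (v ∧ u) = min(1, 1 − 0.000 + 0.278) = min(1, 1.278) = 1.000
¬(v ⇒ w) ∧ (¬((w ∧ (u ∧ (u ⇒ v))) ⇒ u) ⇒ (v ∧ u)) = min(0.046, 1.000) = 0.046
v ⇒ v = min(1, 1 − 0.278 + 0.278) = min(1, 1.000) = 1.000
(¬(v ⇒ w) ∧ (¬((w ∧ (u ∧ (u ⇒ v))) ⇒ u) ⇒ (v ∧ u))) ∧ (v ⇒ v) = min(0.046, 1.000) = 0.046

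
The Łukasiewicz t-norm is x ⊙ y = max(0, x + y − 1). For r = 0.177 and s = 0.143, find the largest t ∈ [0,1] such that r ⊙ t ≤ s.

The residuum of the Łukasiewicz t-norm gives the supremum: min(1, 1 − 0.177 + 0.143).
1 − 0.177 + 0.143 = 0.966, so t = min(1, 0.966) = 0.966.
Check: 0.177 ⊙ 0.966 = max(0, 0.143) = 0.143 ≤ 0.143.

0.966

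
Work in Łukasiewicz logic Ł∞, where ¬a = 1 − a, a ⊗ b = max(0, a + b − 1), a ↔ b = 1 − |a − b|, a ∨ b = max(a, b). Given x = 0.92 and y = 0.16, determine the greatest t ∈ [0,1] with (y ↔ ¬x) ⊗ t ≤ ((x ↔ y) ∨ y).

0.32

¬x = 1 − 0.92 = 0.08
y ↔ ¬x = 1 − |0.16 − 0.08| = 1 − 0.08 = 0.92
So the left factor is y ↔ ¬x = 0.92.
x ↔ y = 1 − |0.92 − 0.16| = 1 − 0.76 = 0.24
(x ↔ y) ∨ y = max(0.24, 0.16) = 0.24
So the right-hand bound is (x ↔ y) ∨ y = 0.24.
The residuum of the Łukasiewicz t-norm gives the supremum: min(1, 1 − 0.92 + 0.24).
1 − 0.92 + 0.24 = 0.32, so t = min(1, 0.32) = 0.32.
Check: 0.92 ⊗ 0.32 = max(0, 0.24) = 0.24 ≤ 0.24.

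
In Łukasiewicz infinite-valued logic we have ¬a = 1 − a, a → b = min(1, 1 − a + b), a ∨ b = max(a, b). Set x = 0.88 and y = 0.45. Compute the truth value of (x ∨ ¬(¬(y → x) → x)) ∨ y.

y → x = min(1, 1 − 0.45 + 0.88) = min(1, 1.43) = 1.00
¬(y → x) = 1 − 1.00 = 0.00
¬(y → x) → x = min(1, 1 − 0.00 + 0.88) = min(1, 1.88) = 1.00
¬(¬(y → x) → x) = 1 − 1.00 = 0.00
x ∨ ¬(¬(y → x) → x) = max(0.88, 0.00) = 0.88
(x ∨ ¬(¬(y → x) → x)) ∨ y = max(0.88, 0.45) = 0.88

0.88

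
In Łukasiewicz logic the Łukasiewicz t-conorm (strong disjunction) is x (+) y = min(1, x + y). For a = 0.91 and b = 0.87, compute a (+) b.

a (+) b = min(1, 0.91 + 0.87) = min(1, 1.78) = 1.00
For comparison, the Gödel t-conorm max(x, y) would give 0.91.

1.00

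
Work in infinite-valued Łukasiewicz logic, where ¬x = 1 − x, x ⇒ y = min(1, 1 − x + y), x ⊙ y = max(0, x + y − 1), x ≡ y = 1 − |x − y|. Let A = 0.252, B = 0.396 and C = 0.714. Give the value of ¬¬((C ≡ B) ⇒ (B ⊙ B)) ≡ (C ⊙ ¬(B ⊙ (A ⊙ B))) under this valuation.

C ≡ B = 1 − |0.714 − 0.396| = 1 − 0.318 = 0.682
B ⊙ B = max(0, 0.396 + 0.396 − 1) = max(0, -0.208) = 0.000
(C ≡ B) ⇒ (B ⊙ B) = min(1, 1 − 0.682 + 0.000) = min(1, 0.318) = 0.318
¬((C ≡ B) ⇒ (B ⊙ B)) = 1 − 0.318 = 0.682
¬¬((C ≡ B) ⇒ (B ⊙ B)) = 1 − 0.682 = 0.318
A ⊙ B = max(0, 0.252 + 0.396 − 1) = max(0, -0.352) = 0.000
B ⊙ (A ⊙ B) = max(0, 0.396 + 0.000 − 1) = max(0, -0.604) = 0.000
¬(B ⊙ (A ⊙ B)) = 1 − 0.000 = 1.000
C ⊙ ¬(B ⊙ (A ⊙ B)) = max(0, 0.714 + 1.000 − 1) = max(0, 0.714) = 0.714
¬¬((C ≡ B) ⇒ (B ⊙ B)) ≡ (C ⊙ ¬(B ⊙ (A ⊙ B))) = 1 − |0.318 − 0.714| = 1 − 0.396 = 0.604

0.604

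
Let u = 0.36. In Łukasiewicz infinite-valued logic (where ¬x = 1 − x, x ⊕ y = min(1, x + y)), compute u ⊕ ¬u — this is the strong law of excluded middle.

¬u = 1 − 0.36 = 0.64
u ⊕ ¬u = min(1, 0.36 + 0.64) = min(1, 1.00) = 1.00
(As expected: always 1 in Ł∞ since a ⊕ (1−a) = 1.)

1.00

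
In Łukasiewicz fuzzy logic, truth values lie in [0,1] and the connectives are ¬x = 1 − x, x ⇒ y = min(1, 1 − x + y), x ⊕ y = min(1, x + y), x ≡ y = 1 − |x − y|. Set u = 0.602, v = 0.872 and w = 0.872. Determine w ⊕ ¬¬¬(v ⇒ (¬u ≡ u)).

¬u = 1 − 0.602 = 0.398
¬u ≡ u = 1 − |0.398 − 0.602| = 1 − 0.204 = 0.796
v ⇒ (¬u ≡ u) = min(1, 1 − 0.872 + 0.796) = min(1, 0.924) = 0.924
¬(v ⇒ (¬u ≡ u)) = 1 − 0.924 = 0.076
¬¬(v ⇒ (¬u ≡ u)) = 1 − 0.076 = 0.924
¬¬¬(v ⇒ (¬u ≡ u)) = 1 − 0.924 = 0.076
w ⊕ ¬¬¬(v ⇒ (¬u ≡ u)) = min(1, 0.872 + 0.076) = min(1, 0.948) = 0.948

0.948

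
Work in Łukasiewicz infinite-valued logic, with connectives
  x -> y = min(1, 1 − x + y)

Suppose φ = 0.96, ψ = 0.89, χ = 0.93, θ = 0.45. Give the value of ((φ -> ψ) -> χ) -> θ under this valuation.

0.45

φ -> ψ = min(1, 1 − 0.96 + 0.89) = min(1, 0.93) = 0.93
(φ -> ψ) -> χ = min(1, 1 − 0.93 + 0.93) = min(1, 1.00) = 1.00
((φ -> ψ) -> χ) -> θ = min(1, 1 − 1.00 + 0.45) = min(1, 0.45) = 0.45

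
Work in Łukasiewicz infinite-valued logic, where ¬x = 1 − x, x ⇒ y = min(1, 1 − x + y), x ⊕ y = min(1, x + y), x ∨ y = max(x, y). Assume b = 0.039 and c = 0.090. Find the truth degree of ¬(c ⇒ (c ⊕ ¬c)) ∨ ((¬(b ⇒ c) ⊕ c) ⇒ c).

1.000

¬c = 1 − 0.090 = 0.910
c ⊕ ¬c = min(1, 0.090 + 0.910) = min(1, 1.000) = 1.000
c ⇒ (c ⊕ ¬c) = min(1, 1 − 0.090 + 1.000) = min(1, 1.910) = 1.000
¬(c ⇒ (c ⊕ ¬c)) = 1 − 1.000 = 0.000
b ⇒ c = min(1, 1 − 0.039 + 0.090) = min(1, 1.051) = 1.000
¬(b ⇒ c) = 1 − 1.000 = 0.000
¬(b ⇒ c) ⊕ c = min(1, 0.000 + 0.090) = min(1, 0.090) = 0.090
(¬(b ⇒ c) ⊕ c) ⇒ c = min(1, 1 − 0.090 + 0.090) = min(1, 1.000) = 1.000
¬(c ⇒ (c ⊕ ¬c)) ∨ ((¬(b ⇒ c) ⊕ c) ⇒ c) = max(0.000, 1.000) = 1.000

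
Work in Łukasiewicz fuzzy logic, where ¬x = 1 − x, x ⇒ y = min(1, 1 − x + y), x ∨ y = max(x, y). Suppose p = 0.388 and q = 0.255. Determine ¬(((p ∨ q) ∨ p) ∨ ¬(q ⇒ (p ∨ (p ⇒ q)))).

0.612

p ∨ q = max(0.388, 0.255) = 0.388
(p ∨ q) ∨ p = max(0.388, 0.388) = 0.388
p ⇒ q = min(1, 1 − 0.388 + 0.255) = min(1, 0.867) = 0.867
p ∨ (p ⇒ q) = max(0.388, 0.867) = 0.867
q ⇒ (p ∨ (p ⇒ q)) = min(1, 1 − 0.255 + 0.867) = min(1, 1.612) = 1.000
¬(q ⇒ (p ∨ (p ⇒ q))) = 1 − 1.000 = 0.000
((p ∨ q) ∨ p) ∨ ¬(q ⇒ (p ∨ (p ⇒ q))) = max(0.388, 0.000) = 0.388
¬(((p ∨ q) ∨ p) ∨ ¬(q ⇒ (p ∨ (p ⇒ q)))) = 1 − 0.388 = 0.612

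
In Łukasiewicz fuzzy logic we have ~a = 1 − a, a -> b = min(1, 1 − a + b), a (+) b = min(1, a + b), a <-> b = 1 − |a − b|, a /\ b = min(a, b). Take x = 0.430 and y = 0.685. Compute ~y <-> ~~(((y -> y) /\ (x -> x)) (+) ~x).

0.315

~y = 1 − 0.685 = 0.315
y -> y = min(1, 1 − 0.685 + 0.685) = min(1, 1.000) = 1.000
x -> x = min(1, 1 − 0.430 + 0.430) = min(1, 1.000) = 1.000
(y -> y) /\ (x -> x) = min(1.000, 1.000) = 1.000
~x = 1 − 0.430 = 0.570
((y -> y) /\ (x -> x)) (+) ~x = min(1, 1.000 + 0.570) = min(1, 1.570) = 1.000
~(((y -> y) /\ (x -> x)) (+) ~x) = 1 − 1.000 = 0.000
~~(((y -> y) /\ (x -> x)) (+) ~x) = 1 − 0.000 = 1.000
~y <-> ~~(((y -> y) /\ (x -> x)) (+) ~x) = 1 − |0.315 − 1.000| = 1 − 0.685 = 0.315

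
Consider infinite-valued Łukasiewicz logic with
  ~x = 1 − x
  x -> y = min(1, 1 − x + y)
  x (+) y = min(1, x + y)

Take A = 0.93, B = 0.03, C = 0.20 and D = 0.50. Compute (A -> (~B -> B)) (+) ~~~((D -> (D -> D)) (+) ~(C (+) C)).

~B = 1 − 0.03 = 0.97
~B -> B = min(1, 1 − 0.97 + 0.03) = min(1, 0.06) = 0.06
A -> (~B -> B) = min(1, 1 − 0.93 + 0.06) = min(1, 0.13) = 0.13
D -> D = min(1, 1 − 0.50 + 0.50) = min(1, 1.00) = 1.00
D -> (D -> D) = min(1, 1 − 0.50 + 1.00) = min(1, 1.50) = 1.00
C (+) C = min(1, 0.20 + 0.20) = min(1, 0.40) = 0.40
~(C (+) C) = 1 − 0.40 = 0.60
(D -> (D -> D)) (+) ~(C (+) C) = min(1, 1.00 + 0.60) = min(1, 1.60) = 1.00
~((D -> (D -> D)) (+) ~(C (+) C)) = 1 − 1.00 = 0.00
~~((D -> (D -> D)) (+) ~(C (+) C)) = 1 − 0.00 = 1.00
~~~((D -> (D -> D)) (+) ~(C (+) C)) = 1 − 1.00 = 0.00
(A -> (~B -> B)) (+) ~~~((D -> (D -> D)) (+) ~(C (+) C)) = min(1, 0.13 + 0.00) = min(1, 0.13) = 0.13

0.13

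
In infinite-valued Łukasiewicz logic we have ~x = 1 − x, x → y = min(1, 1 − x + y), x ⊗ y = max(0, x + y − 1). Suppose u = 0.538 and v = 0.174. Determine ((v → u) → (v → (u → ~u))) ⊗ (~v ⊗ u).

0.364

v → u = min(1, 1 − 0.174 + 0.538) = min(1, 1.364) = 1.000
~u = 1 − 0.538 = 0.462
u → ~u = min(1, 1 − 0.538 + 0.462) = min(1, 0.924) = 0.924
v → (u → ~u) = min(1, 1 − 0.174 + 0.924) = min(1, 1.750) = 1.000
(v → u) → (v → (u → ~u)) = min(1, 1 − 1.000 + 1.000) = min(1, 1.000) = 1.000
~v = 1 − 0.174 = 0.826
~v ⊗ u = max(0, 0.826 + 0.538 − 1) = max(0, 0.364) = 0.364
((v → u) → (v → (u → ~u))) ⊗ (~v ⊗ u) = max(0, 1.000 + 0.364 − 1) = max(0, 0.364) = 0.364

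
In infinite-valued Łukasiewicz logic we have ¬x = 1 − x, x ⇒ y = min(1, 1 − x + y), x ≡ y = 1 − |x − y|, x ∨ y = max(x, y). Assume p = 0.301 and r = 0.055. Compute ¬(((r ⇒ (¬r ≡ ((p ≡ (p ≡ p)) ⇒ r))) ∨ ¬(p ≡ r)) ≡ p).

0.699

¬r = 1 − 0.055 = 0.945
p ≡ p = 1 − |0.301 − 0.301| = 1 − 0.000 = 1.000
p ≡ (p ≡ p) = 1 − |0.301 − 1.000| = 1 − 0.699 = 0.301
(p ≡ (p ≡ p)) ⇒ r = min(1, 1 − 0.301 + 0.055) = min(1, 0.754) = 0.754
¬r ≡ ((p ≡ (p ≡ p)) ⇒ r) = 1 − |0.945 − 0.754| = 1 − 0.191 = 0.809
r ⇒ (¬r ≡ ((p ≡ (p ≡ p)) ⇒ r)) = min(1, 1 − 0.055 + 0.809) = min(1, 1.754) = 1.000
p ≡ r = 1 − |0.301 − 0.055| = 1 − 0.246 = 0.754
¬(p ≡ r) = 1 − 0.754 = 0.246
(r ⇒ (¬r ≡ ((p ≡ (p ≡ p)) ⇒ r))) ∨ ¬(p ≡ r) = max(1.000, 0.246) = 1.000
((r ⇒ (¬r ≡ ((p ≡ (p ≡ p)) ⇒ r))) ∨ ¬(p ≡ r)) ≡ p = 1 − |1.000 − 0.301| = 1 − 0.699 = 0.301
¬(((r ⇒ (¬r ≡ ((p ≡ (p ≡ p)) ⇒ r))) ∨ ¬(p ≡ r)) ≡ p) = 1 − 0.301 = 0.699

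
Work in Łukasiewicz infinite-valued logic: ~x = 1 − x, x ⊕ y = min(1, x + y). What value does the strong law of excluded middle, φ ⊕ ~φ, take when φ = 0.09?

1.00

~φ = 1 − 0.09 = 0.91
φ ⊕ ~φ = min(1, 0.09 + 0.91) = min(1, 1.00) = 1.00
(As expected: always 1 in Ł∞ since a ⊕ (1−a) = 1.)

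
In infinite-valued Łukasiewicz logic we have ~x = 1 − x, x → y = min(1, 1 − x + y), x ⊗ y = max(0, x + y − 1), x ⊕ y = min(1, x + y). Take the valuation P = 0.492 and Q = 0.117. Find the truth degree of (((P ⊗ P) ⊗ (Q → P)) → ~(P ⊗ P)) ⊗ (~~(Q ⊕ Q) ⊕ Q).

0.351

P ⊗ P = max(0, 0.492 + 0.492 − 1) = max(0, -0.016) = 0.000
Q → P = min(1, 1 − 0.117 + 0.492) = min(1, 1.375) = 1.000
(P ⊗ P) ⊗ (Q → P) = max(0, 0.000 + 1.000 − 1) = max(0, 0.000) = 0.000
~(P ⊗ P) = 1 − 0.000 = 1.000
((P ⊗ P) ⊗ (Q → P)) → ~(P ⊗ P) = min(1, 1 − 0.000 + 1.000) = min(1, 2.000) = 1.000
Q ⊕ Q = min(1, 0.117 + 0.117) = min(1, 0.234) = 0.234
~(Q ⊕ Q) = 1 − 0.234 = 0.766
~~(Q ⊕ Q) = 1 − 0.766 = 0.234
~~(Q ⊕ Q) ⊕ Q = min(1, 0.234 + 0.117) = min(1, 0.351) = 0.351
(((P ⊗ P) ⊗ (Q → P)) → ~(P ⊗ P)) ⊗ (~~(Q ⊕ Q) ⊕ Q) = max(0, 1.000 + 0.351 − 1) = max(0, 0.351) = 0.351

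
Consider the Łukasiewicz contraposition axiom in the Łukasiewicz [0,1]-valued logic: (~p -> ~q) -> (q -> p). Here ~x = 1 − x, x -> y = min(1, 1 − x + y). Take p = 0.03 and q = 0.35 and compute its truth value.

~p = 1 − 0.03 = 0.97
~q = 1 − 0.35 = 0.65
~p -> ~q = min(1, 1 − 0.97 + 0.65) = min(1, 0.68) = 0.68
q -> p = min(1, 1 − 0.35 + 0.03) = min(1, 0.68) = 0.68
(~p -> ~q) -> (q -> p) = min(1, 1 − 0.68 + 0.68) = min(1, 1.00) = 1.00
(As expected: an axiom of Ł∞, always 1.)

1.00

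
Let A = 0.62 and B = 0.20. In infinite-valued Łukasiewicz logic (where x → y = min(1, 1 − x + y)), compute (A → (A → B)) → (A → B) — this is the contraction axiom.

A → B = min(1, 1 − 0.62 + 0.20) = min(1, 0.58) = 0.58
A → (A → B) = min(1, 1 − 0.62 + 0.58) = min(1, 0.96) = 0.96
(A → (A → B)) → (A → B) = min(1, 1 − 0.96 + 0.58) = min(1, 0.62) = 0.62
(The value 0.62 < 1 shows this instance is not satisfied; fails in Ł∞ (the t-norm is not idempotent).)

0.62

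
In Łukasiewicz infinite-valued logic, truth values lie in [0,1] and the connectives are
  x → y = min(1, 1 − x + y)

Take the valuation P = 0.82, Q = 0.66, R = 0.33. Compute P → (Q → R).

0.85

Q → R = min(1, 1 − 0.66 + 0.33) = min(1, 0.67) = 0.67
P → (Q → R) = min(1, 1 − 0.82 + 0.67) = min(1, 0.85) = 0.85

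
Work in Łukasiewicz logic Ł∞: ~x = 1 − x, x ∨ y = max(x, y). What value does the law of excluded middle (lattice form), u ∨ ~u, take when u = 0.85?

0.85

~u = 1 − 0.85 = 0.15
u ∨ ~u = max(0.85, 0.15) = 0.85
(The value 0.85 < 1 shows this instance is not satisfied; not a Ł∞-tautology — its value is max(a, 1−a).)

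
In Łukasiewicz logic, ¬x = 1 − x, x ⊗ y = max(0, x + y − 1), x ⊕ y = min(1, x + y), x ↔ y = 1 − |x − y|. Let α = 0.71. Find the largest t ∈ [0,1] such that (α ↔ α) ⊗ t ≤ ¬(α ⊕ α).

α ↔ α = 1 − |0.71 − 0.71| = 1 − 0.00 = 1.00
So the left factor is α ↔ α = 1.00.
α ⊕ α = min(1, 0.71 + 0.71) = min(1, 1.42) = 1.00
¬(α ⊕ α) = 1 − 1.00 = 0.00
So the right-hand bound is ¬(α ⊕ α) = 0.00.
The residuum of the Łukasiewicz t-norm gives the supremum: min(1, 1 − 1.00 + 0.00).
1 − 1.00 + 0.00 = 0.00, so t = min(1, 0.00) = 0.00.
Check: 1.00 ⊗ 0.00 = max(0, 0.00) = 0.00 ≤ 0.00.

0.00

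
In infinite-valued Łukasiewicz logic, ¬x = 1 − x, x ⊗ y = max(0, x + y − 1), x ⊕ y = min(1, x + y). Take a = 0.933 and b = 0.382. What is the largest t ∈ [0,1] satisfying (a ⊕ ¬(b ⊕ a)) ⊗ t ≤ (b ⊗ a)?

b ⊕ a = min(1, 0.382 + 0.933) = min(1, 1.315) = 1.000
¬(b ⊕ a) = 1 − 1.000 = 0.000
a ⊕ ¬(b ⊕ a) = min(1, 0.933 + 0.000) = min(1, 0.933) = 0.933
So the left factor is a ⊕ ¬(b ⊕ a) = 0.933.
b ⊗ a = max(0, 0.382 + 0.933 − 1) = max(0, 0.315) = 0.315
So the right-hand bound is b ⊗ a = 0.315.
The residuum of the Łukasiewicz t-norm gives the supremum: min(1, 1 − 0.933 + 0.315).
1 − 0.933 + 0.315 = 0.382, so t = min(1, 0.382) = 0.382.
Check: 0.933 ⊗ 0.382 = max(0, 0.315) = 0.315 ≤ 0.315.

0.382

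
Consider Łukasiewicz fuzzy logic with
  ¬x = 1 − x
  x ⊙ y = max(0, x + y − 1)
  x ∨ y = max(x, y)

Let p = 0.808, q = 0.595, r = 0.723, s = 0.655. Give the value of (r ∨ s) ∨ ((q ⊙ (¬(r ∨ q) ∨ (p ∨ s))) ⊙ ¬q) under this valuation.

0.723

r ∨ s = max(0.723, 0.655) = 0.723
r ∨ q = max(0.723, 0.595) = 0.723
¬(r ∨ q) = 1 − 0.723 = 0.277
p ∨ s = max(0.808, 0.655) = 0.808
¬(r ∨ q) ∨ (p ∨ s) = max(0.277, 0.808) = 0.808
q ⊙ (¬(r ∨ q) ∨ (p ∨ s)) = max(0, 0.595 + 0.808 − 1) = max(0, 0.403) = 0.403
¬q = 1 − 0.595 = 0.405
(q ⊙ (¬(r ∨ q) ∨ (p ∨ s))) ⊙ ¬q = max(0, 0.403 + 0.405 − 1) = max(0, -0.192) = 0.000
(r ∨ s) ∨ ((q ⊙ (¬(r ∨ q) ∨ (p ∨ s))) ⊙ ¬q) = max(0.723, 0.000) = 0.723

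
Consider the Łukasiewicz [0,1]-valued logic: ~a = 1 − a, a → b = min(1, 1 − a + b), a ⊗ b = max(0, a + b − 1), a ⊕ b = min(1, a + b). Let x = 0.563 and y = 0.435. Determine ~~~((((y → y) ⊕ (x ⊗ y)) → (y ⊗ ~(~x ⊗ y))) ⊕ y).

y → y = min(1, 1 − 0.435 + 0.435) = min(1, 1.000) = 1.000
x ⊗ y = max(0, 0.563 + 0.435 − 1) = max(0, -0.002) = 0.000
(y → y) ⊕ (x ⊗ y) = min(1, 1.000 + 0.000) = min(1, 1.000) = 1.000
~x = 1 − 0.563 = 0.437
~x ⊗ y = max(0, 0.437 + 0.435 − 1) = max(0, -0.128) = 0.000
~(~x ⊗ y) = 1 − 0.000 = 1.000
y ⊗ ~(~x ⊗ y) = max(0, 0.435 + 1.000 − 1) = max(0, 0.435) = 0.435
((y → y) ⊕ (x ⊗ y)) → (y ⊗ ~(~x ⊗ y)) = min(1, 1 − 1.000 + 0.435) = min(1, 0.435) = 0.435
(((y → y) ⊕ (x ⊗ y)) → (y ⊗ ~(~x ⊗ y))) ⊕ y = min(1, 0.435 + 0.435) = min(1, 0.870) = 0.870
~((((y → y) ⊕ (x ⊗ y)) → (y ⊗ ~(~x ⊗ y))) ⊕ y) = 1 − 0.870 = 0.130
~~((((y → y) ⊕ (x ⊗ y)) → (y ⊗ ~(~x ⊗ y))) ⊕ y) = 1 − 0.130 = 0.870
~~~((((y → y) ⊕ (x ⊗ y)) → (y ⊗ ~(~x ⊗ y))) ⊕ y) = 1 − 0.870 = 0.130

0.130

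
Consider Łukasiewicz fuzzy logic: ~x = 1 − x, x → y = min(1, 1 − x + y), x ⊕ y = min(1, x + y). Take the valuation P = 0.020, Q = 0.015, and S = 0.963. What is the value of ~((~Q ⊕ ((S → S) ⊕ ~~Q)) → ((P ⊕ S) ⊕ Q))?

~Q = 1 − 0.015 = 0.985
S → S = min(1, 1 − 0.963 + 0.963) = min(1, 1.000) = 1.000
~~Q = 1 − 0.985 = 0.015
(S → S) ⊕ ~~Q = min(1, 1.000 + 0.015) = min(1, 1.015) = 1.000
~Q ⊕ ((S → S) ⊕ ~~Q) = min(1, 0.985 + 1.000) = min(1, 1.985) = 1.000
P ⊕ S = min(1, 0.020 + 0.963) = min(1, 0.983) = 0.983
(P ⊕ S) ⊕ Q = min(1, 0.983 + 0.015) = min(1, 0.998) = 0.998
(~Q ⊕ ((S → S) ⊕ ~~Q)) → ((P ⊕ S) ⊕ Q) = min(1, 1 − 1.000 + 0.998) = min(1, 0.998) = 0.998
~((~Q ⊕ ((S → S) ⊕ ~~Q)) → ((P ⊕ S) ⊕ Q)) = 1 − 0.998 = 0.002

0.002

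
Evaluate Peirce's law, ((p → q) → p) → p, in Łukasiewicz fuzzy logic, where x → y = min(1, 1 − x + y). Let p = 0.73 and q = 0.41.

p → q = min(1, 1 − 0.73 + 0.41) = min(1, 0.68) = 0.68
(p → q) → p = min(1, 1 − 0.68 + 0.73) = min(1, 1.05) = 1.00
((p → q) → p) → p = min(1, 1 − 1.00 + 0.73) = min(1, 0.73) = 0.73
(The value 0.73 < 1 shows this instance is not satisfied; not a Ł∞-tautology in general.)

0.73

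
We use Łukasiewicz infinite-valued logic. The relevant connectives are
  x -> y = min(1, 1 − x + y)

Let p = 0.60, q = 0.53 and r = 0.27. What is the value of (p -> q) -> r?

0.34

p -> q = min(1, 1 − 0.60 + 0.53) = min(1, 0.93) = 0.93
(p -> q) -> r = min(1, 1 − 0.93 + 0.27) = min(1, 0.34) = 0.34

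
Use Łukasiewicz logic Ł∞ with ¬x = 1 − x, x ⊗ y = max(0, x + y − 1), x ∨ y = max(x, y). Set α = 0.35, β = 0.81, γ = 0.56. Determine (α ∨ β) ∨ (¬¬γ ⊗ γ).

0.81

α ∨ β = max(0.35, 0.81) = 0.81
¬γ = 1 − 0.56 = 0.44
¬¬γ = 1 − 0.44 = 0.56
¬¬γ ⊗ γ = max(0, 0.56 + 0.56 − 1) = max(0, 0.12) = 0.12
(α ∨ β) ∨ (¬¬γ ⊗ γ) = max(0.81, 0.12) = 0.81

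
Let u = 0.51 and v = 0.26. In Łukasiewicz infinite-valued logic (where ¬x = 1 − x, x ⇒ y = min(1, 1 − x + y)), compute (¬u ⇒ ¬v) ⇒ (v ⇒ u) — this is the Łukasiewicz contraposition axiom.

¬u = 1 − 0.51 = 0.49
¬v = 1 − 0.26 = 0.74
¬u ⇒ ¬v = min(1, 1 − 0.49 + 0.74) = min(1, 1.25) = 1.00
v ⇒ u = min(1, 1 − 0.26 + 0.51) = min(1, 1.25) = 1.00
(¬u ⇒ ¬v) ⇒ (v ⇒ u) = min(1, 1 − 1.00 + 1.00) = min(1, 1.00) = 1.00
(As expected: an axiom of Ł∞, always 1.)

1.00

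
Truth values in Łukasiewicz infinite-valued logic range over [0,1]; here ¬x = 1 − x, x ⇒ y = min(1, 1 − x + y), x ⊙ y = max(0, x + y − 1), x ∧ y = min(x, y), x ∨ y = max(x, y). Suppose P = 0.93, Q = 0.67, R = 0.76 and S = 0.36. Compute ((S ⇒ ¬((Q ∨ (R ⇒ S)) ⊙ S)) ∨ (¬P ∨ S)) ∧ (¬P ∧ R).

R ⇒ S = min(1, 1 − 0.76 + 0.36) = min(1, 0.60) = 0.60
Q ∨ (R ⇒ S) = max(0.67, 0.60) = 0.67
(Q ∨ (R ⇒ S)) ⊙ S = max(0, 0.67 + 0.36 − 1) = max(0, 0.03) = 0.03
¬((Q ∨ (R ⇒ S)) ⊙ S) = 1 − 0.03 = 0.97
S ⇒ ¬((Q ∨ (R ⇒ S)) ⊙ S) = min(1, 1 − 0.36 + 0.97) = min(1, 1.61) = 1.00
¬P = 1 − 0.93 = 0.07
¬P ∨ S = max(0.07, 0.36) = 0.36
(S ⇒ ¬((Q ∨ (R ⇒ S)) ⊙ S)) ∨ (¬P ∨ S) = max(1.00, 0.36) = 1.00
¬P ∧ R = min(0.07, 0.76) = 0.07
((S ⇒ ¬((Q ∨ (R ⇒ S)) ⊙ S)) ∨ (¬P ∨ S)) ∧ (¬P ∧ R) = min(1.00, 0.07) = 0.07

0.07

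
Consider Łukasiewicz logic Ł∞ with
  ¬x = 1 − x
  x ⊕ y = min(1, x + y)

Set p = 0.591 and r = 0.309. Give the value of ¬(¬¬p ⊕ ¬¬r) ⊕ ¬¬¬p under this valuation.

¬p = 1 − 0.591 = 0.409
¬¬p = 1 − 0.409 = 0.591
¬r = 1 − 0.309 = 0.691
¬¬r = 1 − 0.691 = 0.309
¬¬p ⊕ ¬¬r = min(1, 0.591 + 0.309) = min(1, 0.900) = 0.900
¬(¬¬p ⊕ ¬¬r) = 1 − 0.900 = 0.100
¬¬¬p = 1 − 0.591 = 0.409
¬(¬¬p ⊕ ¬¬r) ⊕ ¬¬¬p = min(1, 0.100 + 0.409) = min(1, 0.509) = 0.509

0.509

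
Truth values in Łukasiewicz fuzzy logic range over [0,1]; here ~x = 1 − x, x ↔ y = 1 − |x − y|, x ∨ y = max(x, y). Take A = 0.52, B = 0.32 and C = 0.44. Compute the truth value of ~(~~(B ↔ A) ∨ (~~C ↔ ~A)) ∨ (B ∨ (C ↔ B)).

0.88

B ↔ A = 1 − |0.32 − 0.52| = 1 − 0.20 = 0.80
~(B ↔ A) = 1 − 0.80 = 0.20
~~(B ↔ A) = 1 − 0.20 = 0.80
~C = 1 − 0.44 = 0.56
~~C = 1 − 0.56 = 0.44
~A = 1 − 0.52 = 0.48
~~C ↔ ~A = 1 − |0.44 − 0.48| = 1 − 0.04 = 0.96
~~(B ↔ A) ∨ (~~C ↔ ~A) = max(0.80, 0.96) = 0.96
~(~~(B ↔ A) ∨ (~~C ↔ ~A)) = 1 − 0.96 = 0.04
C ↔ B = 1 − |0.44 − 0.32| = 1 − 0.12 = 0.88
B ∨ (C ↔ B) = max(0.32, 0.88) = 0.88
~(~~(B ↔ A) ∨ (~~C ↔ ~A)) ∨ (B ∨ (C ↔ B)) = max(0.04, 0.88) = 0.88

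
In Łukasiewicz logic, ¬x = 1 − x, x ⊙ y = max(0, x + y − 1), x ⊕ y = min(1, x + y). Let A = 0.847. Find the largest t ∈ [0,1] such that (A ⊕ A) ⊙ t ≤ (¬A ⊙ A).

A ⊕ A = min(1, 0.847 + 0.847) = min(1, 1.694) = 1.000
So the left factor is A ⊕ A = 1.000.
¬A = 1 − 0.847 = 0.153
¬A ⊙ A = max(0, 0.153 + 0.847 − 1) = max(0, 0.000) = 0.000
So the right-hand bound is ¬A ⊙ A = 0.000.
The residuum of the Łukasiewicz t-norm gives the supremum: min(1, 1 − 1.000 + 0.000).
1 − 1.000 + 0.000 = 0.000, so t = min(1, 0.000) = 0.000.
Check: 1.000 ⊙ 0.000 = max(0, 0.000) = 0.000 ≤ 0.000.

0.000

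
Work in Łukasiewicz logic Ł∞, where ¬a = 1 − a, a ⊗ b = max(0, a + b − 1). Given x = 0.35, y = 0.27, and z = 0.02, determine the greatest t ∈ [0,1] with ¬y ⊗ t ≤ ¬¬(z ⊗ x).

¬y = 1 − 0.27 = 0.73
So the left factor is ¬y = 0.73.
z ⊗ x = max(0, 0.02 + 0.35 − 1) = max(0, -0.63) = 0.00
¬(z ⊗ x) = 1 − 0.00 = 1.00
¬¬(z ⊗ x) = 1 − 1.00 = 0.00
So the right-hand bound is ¬¬(z ⊗ x) = 0.00.
The residuum of the Łukasiewicz t-norm gives the supremum: min(1, 1 − 0.73 + 0.00).
1 − 0.73 + 0.00 = 0.27, so t = min(1, 0.27) = 0.27.
Check: 0.73 ⊗ 0.27 = max(0, 0.00) = 0.00 ≤ 0.00.

0.27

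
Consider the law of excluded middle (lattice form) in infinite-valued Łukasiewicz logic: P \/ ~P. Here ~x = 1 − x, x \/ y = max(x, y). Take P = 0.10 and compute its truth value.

~P = 1 − 0.10 = 0.90
P \/ ~P = max(0.10, 0.90) = 0.90
(The value 0.90 < 1 shows this instance is not satisfied; not a Ł∞-tautology — its value is max(a, 1−a).)

0.90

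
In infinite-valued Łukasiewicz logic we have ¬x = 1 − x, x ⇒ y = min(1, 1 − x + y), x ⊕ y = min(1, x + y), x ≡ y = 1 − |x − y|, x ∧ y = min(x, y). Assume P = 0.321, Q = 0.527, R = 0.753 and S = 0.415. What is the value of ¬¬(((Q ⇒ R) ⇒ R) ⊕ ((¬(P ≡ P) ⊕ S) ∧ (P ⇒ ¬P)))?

1.000

Q ⇒ R = min(1, 1 − 0.527 + 0.753) = min(1, 1.226) = 1.000
(Q ⇒ R) ⇒ R = min(1, 1 − 1.000 + 0.753) = min(1, 0.753) = 0.753
P ≡ P = 1 − |0.321 − 0.321| = 1 − 0.000 = 1.000
¬(P ≡ P) = 1 − 1.000 = 0.000
¬(P ≡ P) ⊕ S = min(1, 0.000 + 0.415) = min(1, 0.415) = 0.415
¬P = 1 − 0.321 = 0.679
P ⇒ ¬P = min(1, 1 − 0.321 + 0.679) = min(1, 1.358) = 1.000
(¬(P ≡ P) ⊕ S) ∧ (P ⇒ ¬P) = min(0.415, 1.000) = 0.415
((Q ⇒ R) ⇒ R) ⊕ ((¬(P ≡ P) ⊕ S) ∧ (P ⇒ ¬P)) = min(1, 0.753 + 0.415) = min(1, 1.168) = 1.000
¬(((Q ⇒ R) ⇒ R) ⊕ ((¬(P ≡ P) ⊕ S) ∧ (P ⇒ ¬P))) = 1 − 1.000 = 0.000
¬¬(((Q ⇒ R) ⇒ R) ⊕ ((¬(P ≡ P) ⊕ S) ∧ (P ⇒ ¬P))) = 1 − 0.000 = 1.000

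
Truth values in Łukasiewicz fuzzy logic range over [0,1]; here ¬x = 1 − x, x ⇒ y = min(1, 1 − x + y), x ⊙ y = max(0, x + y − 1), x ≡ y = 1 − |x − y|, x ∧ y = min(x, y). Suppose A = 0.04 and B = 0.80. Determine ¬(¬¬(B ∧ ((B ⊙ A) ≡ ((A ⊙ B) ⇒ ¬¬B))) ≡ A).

0.04

B ⊙ A = max(0, 0.80 + 0.04 − 1) = max(0, -0.16) = 0.00
A ⊙ B = max(0, 0.04 + 0.80 − 1) = max(0, -0.16) = 0.00
¬B = 1 − 0.80 = 0.20
¬¬B = 1 − 0.20 = 0.80
(A ⊙ B) ⇒ ¬¬B = min(1, 1 − 0.00 + 0.80) = min(1, 1.80) = 1.00
(B ⊙ A) ≡ ((A ⊙ B) ⇒ ¬¬B) = 1 − |0.00 − 1.00| = 1 − 1.00 = 0.00
B ∧ ((B ⊙ A) ≡ ((A ⊙ B) ⇒ ¬¬B)) = min(0.80, 0.00) = 0.00
¬(B ∧ ((B ⊙ A) ≡ ((A ⊙ B) ⇒ ¬¬B))) = 1 − 0.00 = 1.00
¬¬(B ∧ ((B ⊙ A) ≡ ((A ⊙ B) ⇒ ¬¬B))) = 1 − 1.00 = 0.00
¬¬(B ∧ ((B ⊙ A) ≡ ((A ⊙ B) ⇒ ¬¬B))) ≡ A = 1 − |0.00 − 0.04| = 1 − 0.04 = 0.96
¬(¬¬(B ∧ ((B ⊙ A) ≡ ((A ⊙ B) ⇒ ¬¬B))) ≡ A) = 1 − 0.96 = 0.04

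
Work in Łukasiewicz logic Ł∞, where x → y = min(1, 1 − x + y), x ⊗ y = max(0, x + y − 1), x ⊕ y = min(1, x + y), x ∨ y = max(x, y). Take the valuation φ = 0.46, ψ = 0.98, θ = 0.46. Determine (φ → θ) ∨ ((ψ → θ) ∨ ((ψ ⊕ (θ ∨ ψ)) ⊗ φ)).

φ → θ = min(1, 1 − 0.46 + 0.46) = min(1, 1.00) = 1.00
ψ → θ = min(1, 1 − 0.98 + 0.46) = min(1, 0.48) = 0.48
θ ∨ ψ = max(0.46, 0.98) = 0.98
ψ ⊕ (θ ∨ ψ) = min(1, 0.98 + 0.98) = min(1, 1.96) = 1.00
(ψ ⊕ (θ ∨ ψ)) ⊗ φ = max(0, 1.00 + 0.46 − 1) = max(0, 0.46) = 0.46
(ψ → θ) ∨ ((ψ ⊕ (θ ∨ ψ)) ⊗ φ) = max(0.48, 0.46) = 0.48
(φ → θ) ∨ ((ψ → θ) ∨ ((ψ ⊕ (θ ∨ ψ)) ⊗ φ)) = max(1.00, 0.48) = 1.00

1.00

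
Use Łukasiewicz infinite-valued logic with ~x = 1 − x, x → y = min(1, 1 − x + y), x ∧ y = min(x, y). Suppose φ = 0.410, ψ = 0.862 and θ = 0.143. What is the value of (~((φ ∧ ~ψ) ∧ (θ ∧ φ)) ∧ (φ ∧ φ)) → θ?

0.733

~ψ = 1 − 0.862 = 0.138
φ ∧ ~ψ = min(0.410, 0.138) = 0.138
θ ∧ φ = min(0.143, 0.410) = 0.143
(φ ∧ ~ψ) ∧ (θ ∧ φ) = min(0.138, 0.143) = 0.138
~((φ ∧ ~ψ) ∧ (θ ∧ φ)) = 1 − 0.138 = 0.862
φ ∧ φ = min(0.410, 0.410) = 0.410
~((φ ∧ ~ψ) ∧ (θ ∧ φ)) ∧ (φ ∧ φ) = min(0.862, 0.410) = 0.410
(~((φ ∧ ~ψ) ∧ (θ ∧ φ)) ∧ (φ ∧ φ)) → θ = min(1, 1 − 0.410 + 0.143) = min(1, 0.733) = 0.733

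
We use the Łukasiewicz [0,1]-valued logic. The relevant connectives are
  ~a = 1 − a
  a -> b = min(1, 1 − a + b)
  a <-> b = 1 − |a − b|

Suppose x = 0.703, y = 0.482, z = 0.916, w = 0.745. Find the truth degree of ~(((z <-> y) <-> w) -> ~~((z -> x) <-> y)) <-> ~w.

z <-> y = 1 − |0.916 − 0.482| = 1 − 0.434 = 0.566
(z <-> y) <-> w = 1 − |0.566 − 0.745| = 1 − 0.179 = 0.821
z -> x = min(1, 1 − 0.916 + 0.703) = min(1, 0.787) = 0.787
(z -> x) <-> y = 1 − |0.787 − 0.482| = 1 − 0.305 = 0.695
~((z -> x) <-> y) = 1 − 0.695 = 0.305
~~((z -> x) <-> y) = 1 − 0.305 = 0.695
((z <-> y) <-> w) -> ~~((z -> x) <-> y) = min(1, 1 − 0.821 + 0.695) = min(1, 0.874) = 0.874
~(((z <-> y) <-> w) -> ~~((z -> x) <-> y)) = 1 − 0.874 = 0.126
~w = 1 − 0.745 = 0.255
~(((z <-> y) <-> w) -> ~~((z -> x) <-> y)) <-> ~w = 1 − |0.126 − 0.255| = 1 − 0.129 = 0.871

0.871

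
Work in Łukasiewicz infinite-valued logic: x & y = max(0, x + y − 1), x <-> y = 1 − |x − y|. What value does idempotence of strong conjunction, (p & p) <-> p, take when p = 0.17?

0.83

p & p = max(0, 0.17 + 0.17 − 1) = max(0, -0.66) = 0.00
(p & p) <-> p = 1 − |0.00 − 0.17| = 1 − 0.17 = 0.83
(The value 0.83 < 1 shows this instance is not satisfied; fails in Ł∞ since a ⊗ a = max(0, 2a−1) ≠ a in general.)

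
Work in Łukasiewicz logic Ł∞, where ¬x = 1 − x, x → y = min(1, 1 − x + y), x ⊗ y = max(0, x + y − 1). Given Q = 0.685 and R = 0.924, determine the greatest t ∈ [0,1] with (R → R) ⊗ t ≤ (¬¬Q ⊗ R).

R → R = min(1, 1 − 0.924 + 0.924) = min(1, 1.000) = 1.000
So the left factor is R → R = 1.000.
¬Q = 1 − 0.685 = 0.315
¬¬Q = 1 − 0.315 = 0.685
¬¬Q ⊗ R = max(0, 0.685 + 0.924 − 1) = max(0, 0.609) = 0.609
So the right-hand bound is ¬¬Q ⊗ R = 0.609.
The residuum of the Łukasiewicz t-norm gives the supremum: min(1, 1 − 1.000 + 0.609).
1 − 1.000 + 0.609 = 0.609, so t = min(1, 0.609) = 0.609.
Check: 1.000 ⊗ 0.609 = max(0, 0.609) = 0.609 ≤ 0.609.

0.609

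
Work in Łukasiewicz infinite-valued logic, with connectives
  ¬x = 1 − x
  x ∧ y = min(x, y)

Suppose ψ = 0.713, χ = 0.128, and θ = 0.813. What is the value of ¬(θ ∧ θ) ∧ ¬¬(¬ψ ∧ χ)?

0.128

θ ∧ θ = min(0.813, 0.813) = 0.813
¬(θ ∧ θ) = 1 − 0.813 = 0.187
¬ψ = 1 − 0.713 = 0.287
¬ψ ∧ χ = min(0.287, 0.128) = 0.128
¬(¬ψ ∧ χ) = 1 − 0.128 = 0.872
¬¬(¬ψ ∧ χ) = 1 − 0.872 = 0.128
¬(θ ∧ θ) ∧ ¬¬(¬ψ ∧ χ) = min(0.187, 0.128) = 0.128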